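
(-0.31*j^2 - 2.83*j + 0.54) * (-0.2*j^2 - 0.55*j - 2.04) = 0.062*j^4 + 0.7365*j^3 + 2.0809*j^2 + 5.4762*j - 1.1016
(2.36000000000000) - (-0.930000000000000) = 3.29000000000000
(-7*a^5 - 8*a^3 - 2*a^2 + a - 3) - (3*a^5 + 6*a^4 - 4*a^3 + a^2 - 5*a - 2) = -10*a^5 - 6*a^4 - 4*a^3 - 3*a^2 + 6*a - 1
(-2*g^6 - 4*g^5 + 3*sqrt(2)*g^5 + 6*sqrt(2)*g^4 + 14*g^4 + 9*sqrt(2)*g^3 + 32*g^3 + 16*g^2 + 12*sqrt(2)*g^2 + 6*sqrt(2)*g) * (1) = -2*g^6 - 4*g^5 + 3*sqrt(2)*g^5 + 6*sqrt(2)*g^4 + 14*g^4 + 9*sqrt(2)*g^3 + 32*g^3 + 16*g^2 + 12*sqrt(2)*g^2 + 6*sqrt(2)*g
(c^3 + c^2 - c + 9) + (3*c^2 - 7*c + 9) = c^3 + 4*c^2 - 8*c + 18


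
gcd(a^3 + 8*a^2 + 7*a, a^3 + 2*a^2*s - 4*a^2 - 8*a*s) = a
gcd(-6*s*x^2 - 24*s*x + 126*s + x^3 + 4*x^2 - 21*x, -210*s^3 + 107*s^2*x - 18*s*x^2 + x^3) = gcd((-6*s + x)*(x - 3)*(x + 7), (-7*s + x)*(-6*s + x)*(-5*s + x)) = -6*s + x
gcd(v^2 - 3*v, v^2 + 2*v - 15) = v - 3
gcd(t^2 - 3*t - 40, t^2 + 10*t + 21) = 1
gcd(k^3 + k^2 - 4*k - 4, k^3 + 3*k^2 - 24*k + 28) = k - 2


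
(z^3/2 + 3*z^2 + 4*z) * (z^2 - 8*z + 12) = z^5/2 - z^4 - 14*z^3 + 4*z^2 + 48*z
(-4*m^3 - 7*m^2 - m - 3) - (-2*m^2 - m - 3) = -4*m^3 - 5*m^2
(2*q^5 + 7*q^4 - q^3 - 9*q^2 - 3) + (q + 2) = 2*q^5 + 7*q^4 - q^3 - 9*q^2 + q - 1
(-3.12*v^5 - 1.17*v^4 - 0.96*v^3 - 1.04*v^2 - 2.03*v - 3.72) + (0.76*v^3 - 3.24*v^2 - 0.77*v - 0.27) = -3.12*v^5 - 1.17*v^4 - 0.2*v^3 - 4.28*v^2 - 2.8*v - 3.99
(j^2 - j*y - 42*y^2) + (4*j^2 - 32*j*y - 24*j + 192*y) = 5*j^2 - 33*j*y - 24*j - 42*y^2 + 192*y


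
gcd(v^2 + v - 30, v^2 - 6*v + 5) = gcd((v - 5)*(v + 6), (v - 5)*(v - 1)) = v - 5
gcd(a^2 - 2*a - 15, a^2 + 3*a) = a + 3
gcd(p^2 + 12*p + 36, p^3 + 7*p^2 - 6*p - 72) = p + 6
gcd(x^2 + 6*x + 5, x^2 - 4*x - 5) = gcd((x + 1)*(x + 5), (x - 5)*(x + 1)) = x + 1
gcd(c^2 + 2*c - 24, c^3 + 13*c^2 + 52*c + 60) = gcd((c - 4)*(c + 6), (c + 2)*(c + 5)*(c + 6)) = c + 6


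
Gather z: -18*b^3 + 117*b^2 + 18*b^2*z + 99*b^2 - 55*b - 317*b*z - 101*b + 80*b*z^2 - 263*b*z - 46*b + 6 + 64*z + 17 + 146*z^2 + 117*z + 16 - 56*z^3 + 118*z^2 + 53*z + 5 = -18*b^3 + 216*b^2 - 202*b - 56*z^3 + z^2*(80*b + 264) + z*(18*b^2 - 580*b + 234) + 44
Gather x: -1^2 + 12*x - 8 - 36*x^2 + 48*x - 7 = -36*x^2 + 60*x - 16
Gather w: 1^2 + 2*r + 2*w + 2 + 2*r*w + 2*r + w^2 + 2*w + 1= 4*r + w^2 + w*(2*r + 4) + 4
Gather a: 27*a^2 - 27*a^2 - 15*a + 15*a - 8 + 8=0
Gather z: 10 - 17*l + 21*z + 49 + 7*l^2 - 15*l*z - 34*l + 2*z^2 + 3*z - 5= 7*l^2 - 51*l + 2*z^2 + z*(24 - 15*l) + 54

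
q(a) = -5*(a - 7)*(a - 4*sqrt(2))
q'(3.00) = 33.28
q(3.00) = -53.14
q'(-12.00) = 183.28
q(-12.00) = -1677.40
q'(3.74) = 25.88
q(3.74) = -31.24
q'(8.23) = -19.02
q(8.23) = -15.82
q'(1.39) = 49.38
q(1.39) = -119.69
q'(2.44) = 38.88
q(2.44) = -73.34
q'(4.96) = 13.68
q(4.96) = -7.11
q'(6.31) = 0.18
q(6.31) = 2.25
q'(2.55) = 37.78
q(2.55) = -69.13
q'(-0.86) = 71.88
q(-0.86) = -256.11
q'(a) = -10*a + 20*sqrt(2) + 35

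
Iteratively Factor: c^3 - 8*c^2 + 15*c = (c)*(c^2 - 8*c + 15) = c*(c - 5)*(c - 3)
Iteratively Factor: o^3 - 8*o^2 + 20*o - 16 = (o - 4)*(o^2 - 4*o + 4) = (o - 4)*(o - 2)*(o - 2)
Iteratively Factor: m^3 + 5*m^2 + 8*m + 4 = (m + 2)*(m^2 + 3*m + 2) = (m + 1)*(m + 2)*(m + 2)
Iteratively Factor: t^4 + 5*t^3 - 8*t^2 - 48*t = (t)*(t^3 + 5*t^2 - 8*t - 48) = t*(t - 3)*(t^2 + 8*t + 16) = t*(t - 3)*(t + 4)*(t + 4)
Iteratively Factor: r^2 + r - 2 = (r + 2)*(r - 1)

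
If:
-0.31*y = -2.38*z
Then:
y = 7.67741935483871*z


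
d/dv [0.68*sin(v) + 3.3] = 0.68*cos(v)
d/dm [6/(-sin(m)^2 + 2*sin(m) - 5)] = 12*(sin(m) - 1)*cos(m)/(sin(m)^2 - 2*sin(m) + 5)^2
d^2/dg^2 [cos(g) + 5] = -cos(g)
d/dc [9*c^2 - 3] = 18*c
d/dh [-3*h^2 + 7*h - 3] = 7 - 6*h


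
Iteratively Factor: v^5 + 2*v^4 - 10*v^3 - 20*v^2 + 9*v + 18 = (v - 1)*(v^4 + 3*v^3 - 7*v^2 - 27*v - 18) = (v - 1)*(v + 3)*(v^3 - 7*v - 6) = (v - 1)*(v + 2)*(v + 3)*(v^2 - 2*v - 3) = (v - 3)*(v - 1)*(v + 2)*(v + 3)*(v + 1)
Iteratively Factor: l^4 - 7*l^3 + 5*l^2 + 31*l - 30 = (l - 3)*(l^3 - 4*l^2 - 7*l + 10) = (l - 3)*(l + 2)*(l^2 - 6*l + 5) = (l - 5)*(l - 3)*(l + 2)*(l - 1)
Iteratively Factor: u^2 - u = (u - 1)*(u)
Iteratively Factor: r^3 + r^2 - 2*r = (r + 2)*(r^2 - r) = (r - 1)*(r + 2)*(r)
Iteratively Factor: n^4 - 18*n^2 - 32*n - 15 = (n - 5)*(n^3 + 5*n^2 + 7*n + 3) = (n - 5)*(n + 1)*(n^2 + 4*n + 3) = (n - 5)*(n + 1)*(n + 3)*(n + 1)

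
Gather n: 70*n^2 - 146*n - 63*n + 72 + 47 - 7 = 70*n^2 - 209*n + 112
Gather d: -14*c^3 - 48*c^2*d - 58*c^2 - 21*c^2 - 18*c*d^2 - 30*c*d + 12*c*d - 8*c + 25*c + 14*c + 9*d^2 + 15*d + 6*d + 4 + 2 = -14*c^3 - 79*c^2 + 31*c + d^2*(9 - 18*c) + d*(-48*c^2 - 18*c + 21) + 6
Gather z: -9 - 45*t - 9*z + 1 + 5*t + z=-40*t - 8*z - 8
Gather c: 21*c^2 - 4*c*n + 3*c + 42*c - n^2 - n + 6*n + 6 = 21*c^2 + c*(45 - 4*n) - n^2 + 5*n + 6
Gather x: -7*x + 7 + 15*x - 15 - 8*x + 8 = 0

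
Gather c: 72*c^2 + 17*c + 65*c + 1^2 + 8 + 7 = 72*c^2 + 82*c + 16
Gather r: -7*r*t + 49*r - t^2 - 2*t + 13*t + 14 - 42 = r*(49 - 7*t) - t^2 + 11*t - 28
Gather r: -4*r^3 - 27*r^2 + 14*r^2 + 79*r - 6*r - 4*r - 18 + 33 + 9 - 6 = -4*r^3 - 13*r^2 + 69*r + 18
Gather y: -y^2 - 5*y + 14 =-y^2 - 5*y + 14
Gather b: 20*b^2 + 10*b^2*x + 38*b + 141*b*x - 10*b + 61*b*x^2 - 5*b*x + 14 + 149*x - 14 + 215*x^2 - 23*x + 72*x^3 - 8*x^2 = b^2*(10*x + 20) + b*(61*x^2 + 136*x + 28) + 72*x^3 + 207*x^2 + 126*x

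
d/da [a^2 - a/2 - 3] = 2*a - 1/2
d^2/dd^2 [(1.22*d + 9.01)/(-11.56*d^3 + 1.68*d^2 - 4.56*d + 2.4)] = (-978.197952*d^5 - 14306.304576*d^4 + 2921.437056*d^3 - 3408.44832*d^2 - 1056.183552*d - 328.747392)/(1544.804416*d^9 - 673.513344*d^8 + 1925.98848*d^7 - 1498.25664*d^6 + 1039.392*d^5 - 884.196864*d^4 + 404.891136*d^3 - 178.74432*d^2 + 78.7968*d - 13.824)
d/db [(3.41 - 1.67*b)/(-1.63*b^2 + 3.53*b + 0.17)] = (-2.7221*b^2 + 11.1166*b - 12.3212)/(2.6569*b^4 - 11.5078*b^3 + 11.9067*b^2 + 1.2002*b + 0.0289)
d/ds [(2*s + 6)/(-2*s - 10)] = -2/(s + 5)^2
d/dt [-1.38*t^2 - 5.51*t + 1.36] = -2.76*t - 5.51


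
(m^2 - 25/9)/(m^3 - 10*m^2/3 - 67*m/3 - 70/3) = (m - 5/3)/(m^2 - 5*m - 14)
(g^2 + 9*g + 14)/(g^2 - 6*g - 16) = (g + 7)/(g - 8)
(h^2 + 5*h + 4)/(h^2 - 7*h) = (h^2 + 5*h + 4)/(h*(h - 7))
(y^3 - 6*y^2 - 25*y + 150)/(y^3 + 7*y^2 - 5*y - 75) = (y^2 - 11*y + 30)/(y^2 + 2*y - 15)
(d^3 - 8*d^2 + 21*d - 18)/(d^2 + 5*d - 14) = (d^2 - 6*d + 9)/(d + 7)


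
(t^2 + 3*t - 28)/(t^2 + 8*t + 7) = (t - 4)/(t + 1)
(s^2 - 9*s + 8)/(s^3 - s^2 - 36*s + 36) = (s - 8)/(s^2 - 36)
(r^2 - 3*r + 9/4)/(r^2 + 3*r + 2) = (r^2 - 3*r + 9/4)/(r^2 + 3*r + 2)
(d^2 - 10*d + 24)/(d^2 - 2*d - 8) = (d - 6)/(d + 2)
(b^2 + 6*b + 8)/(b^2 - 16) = (b + 2)/(b - 4)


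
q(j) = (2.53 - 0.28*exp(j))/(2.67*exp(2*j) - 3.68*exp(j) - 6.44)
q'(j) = (2.53 - 0.28*exp(j))*(-5.34*exp(2*j) + 3.68*exp(j))/(2.67*exp(2*j) - 3.68*exp(j) - 6.44)^2 - 0.28*exp(j)/(2.67*exp(2*j) - 3.68*exp(j) - 6.44)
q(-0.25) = -0.30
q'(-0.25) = 0.01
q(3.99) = -0.00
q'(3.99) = 0.00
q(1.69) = 0.02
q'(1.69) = -0.08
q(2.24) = -0.00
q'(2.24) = -0.01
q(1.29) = 0.10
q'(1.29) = -0.43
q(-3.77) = -0.39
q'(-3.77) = 0.01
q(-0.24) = -0.30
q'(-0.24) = 0.01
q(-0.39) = -0.30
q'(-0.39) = 0.03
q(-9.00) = -0.39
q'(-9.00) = 0.00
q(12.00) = 0.00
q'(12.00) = 0.00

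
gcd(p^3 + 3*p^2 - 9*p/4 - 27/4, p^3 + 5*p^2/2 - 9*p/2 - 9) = p^2 + 9*p/2 + 9/2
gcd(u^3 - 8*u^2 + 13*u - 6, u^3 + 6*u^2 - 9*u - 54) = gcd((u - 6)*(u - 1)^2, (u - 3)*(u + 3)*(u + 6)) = 1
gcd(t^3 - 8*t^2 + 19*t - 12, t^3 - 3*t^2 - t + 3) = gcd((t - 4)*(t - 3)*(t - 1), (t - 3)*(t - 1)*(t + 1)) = t^2 - 4*t + 3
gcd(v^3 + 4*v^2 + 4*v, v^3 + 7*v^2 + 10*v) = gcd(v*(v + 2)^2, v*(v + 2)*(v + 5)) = v^2 + 2*v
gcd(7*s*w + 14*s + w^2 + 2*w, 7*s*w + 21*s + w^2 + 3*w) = 7*s + w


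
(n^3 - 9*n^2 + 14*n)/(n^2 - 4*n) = (n^2 - 9*n + 14)/(n - 4)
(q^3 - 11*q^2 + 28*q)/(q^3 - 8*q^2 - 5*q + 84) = q/(q + 3)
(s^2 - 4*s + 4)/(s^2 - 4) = (s - 2)/(s + 2)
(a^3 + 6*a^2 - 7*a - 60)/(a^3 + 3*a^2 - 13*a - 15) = (a + 4)/(a + 1)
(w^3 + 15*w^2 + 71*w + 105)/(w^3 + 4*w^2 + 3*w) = (w^2 + 12*w + 35)/(w*(w + 1))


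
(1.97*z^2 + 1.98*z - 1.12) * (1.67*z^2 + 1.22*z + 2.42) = 3.2899*z^4 + 5.71*z^3 + 5.3126*z^2 + 3.4252*z - 2.7104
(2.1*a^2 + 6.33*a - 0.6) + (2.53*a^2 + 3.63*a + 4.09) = 4.63*a^2 + 9.96*a + 3.49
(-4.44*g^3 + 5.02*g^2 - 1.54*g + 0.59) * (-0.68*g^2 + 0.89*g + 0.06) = 3.0192*g^5 - 7.3652*g^4 + 5.2486*g^3 - 1.4706*g^2 + 0.4327*g + 0.0354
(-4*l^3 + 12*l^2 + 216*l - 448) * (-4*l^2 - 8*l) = 16*l^5 - 16*l^4 - 960*l^3 + 64*l^2 + 3584*l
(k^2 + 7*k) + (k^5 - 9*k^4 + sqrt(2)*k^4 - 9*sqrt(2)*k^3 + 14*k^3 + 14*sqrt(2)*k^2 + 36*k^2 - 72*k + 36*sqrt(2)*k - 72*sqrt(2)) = k^5 - 9*k^4 + sqrt(2)*k^4 - 9*sqrt(2)*k^3 + 14*k^3 + 14*sqrt(2)*k^2 + 37*k^2 - 65*k + 36*sqrt(2)*k - 72*sqrt(2)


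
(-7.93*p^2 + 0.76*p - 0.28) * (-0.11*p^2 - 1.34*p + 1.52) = 0.8723*p^4 + 10.5426*p^3 - 13.0412*p^2 + 1.5304*p - 0.4256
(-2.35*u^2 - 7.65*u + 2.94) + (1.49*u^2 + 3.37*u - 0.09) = -0.86*u^2 - 4.28*u + 2.85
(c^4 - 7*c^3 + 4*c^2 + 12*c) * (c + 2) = c^5 - 5*c^4 - 10*c^3 + 20*c^2 + 24*c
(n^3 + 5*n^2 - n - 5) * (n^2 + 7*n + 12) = n^5 + 12*n^4 + 46*n^3 + 48*n^2 - 47*n - 60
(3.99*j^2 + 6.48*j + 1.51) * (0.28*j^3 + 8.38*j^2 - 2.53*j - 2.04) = 1.1172*j^5 + 35.2506*j^4 + 44.6305*j^3 - 11.8802*j^2 - 17.0395*j - 3.0804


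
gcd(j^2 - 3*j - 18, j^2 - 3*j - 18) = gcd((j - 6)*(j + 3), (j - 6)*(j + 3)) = j^2 - 3*j - 18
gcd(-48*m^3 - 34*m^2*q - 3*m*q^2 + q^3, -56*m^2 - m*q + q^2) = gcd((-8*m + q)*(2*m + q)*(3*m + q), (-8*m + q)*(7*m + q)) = -8*m + q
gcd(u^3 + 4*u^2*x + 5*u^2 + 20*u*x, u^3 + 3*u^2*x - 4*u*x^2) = u^2 + 4*u*x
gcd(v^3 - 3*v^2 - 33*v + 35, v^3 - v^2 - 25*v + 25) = v^2 + 4*v - 5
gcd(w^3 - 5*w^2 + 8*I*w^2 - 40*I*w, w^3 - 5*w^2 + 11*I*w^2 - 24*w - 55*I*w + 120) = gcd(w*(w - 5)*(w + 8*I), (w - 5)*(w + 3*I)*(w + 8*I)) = w^2 + w*(-5 + 8*I) - 40*I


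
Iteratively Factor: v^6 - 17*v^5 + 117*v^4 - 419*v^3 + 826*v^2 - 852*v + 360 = (v - 3)*(v^5 - 14*v^4 + 75*v^3 - 194*v^2 + 244*v - 120) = (v - 3)*(v - 2)*(v^4 - 12*v^3 + 51*v^2 - 92*v + 60) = (v - 3)*(v - 2)^2*(v^3 - 10*v^2 + 31*v - 30) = (v - 3)^2*(v - 2)^2*(v^2 - 7*v + 10) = (v - 3)^2*(v - 2)^3*(v - 5)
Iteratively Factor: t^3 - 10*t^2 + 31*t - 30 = (t - 2)*(t^2 - 8*t + 15) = (t - 3)*(t - 2)*(t - 5)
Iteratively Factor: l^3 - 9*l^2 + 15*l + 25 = (l + 1)*(l^2 - 10*l + 25) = (l - 5)*(l + 1)*(l - 5)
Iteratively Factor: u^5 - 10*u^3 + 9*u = (u)*(u^4 - 10*u^2 + 9) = u*(u - 3)*(u^3 + 3*u^2 - u - 3) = u*(u - 3)*(u + 1)*(u^2 + 2*u - 3) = u*(u - 3)*(u + 1)*(u + 3)*(u - 1)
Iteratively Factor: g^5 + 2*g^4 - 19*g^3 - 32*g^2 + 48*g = (g + 4)*(g^4 - 2*g^3 - 11*g^2 + 12*g) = (g - 4)*(g + 4)*(g^3 + 2*g^2 - 3*g) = (g - 4)*(g + 3)*(g + 4)*(g^2 - g) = g*(g - 4)*(g + 3)*(g + 4)*(g - 1)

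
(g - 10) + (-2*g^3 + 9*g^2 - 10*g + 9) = -2*g^3 + 9*g^2 - 9*g - 1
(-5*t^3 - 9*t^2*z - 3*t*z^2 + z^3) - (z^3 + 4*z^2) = -5*t^3 - 9*t^2*z - 3*t*z^2 - 4*z^2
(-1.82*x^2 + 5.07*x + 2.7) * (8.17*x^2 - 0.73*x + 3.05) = -14.8694*x^4 + 42.7505*x^3 + 12.8069*x^2 + 13.4925*x + 8.235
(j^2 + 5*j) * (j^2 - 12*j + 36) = j^4 - 7*j^3 - 24*j^2 + 180*j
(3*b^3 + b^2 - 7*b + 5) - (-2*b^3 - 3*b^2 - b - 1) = 5*b^3 + 4*b^2 - 6*b + 6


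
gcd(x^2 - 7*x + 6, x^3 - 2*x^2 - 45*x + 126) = x - 6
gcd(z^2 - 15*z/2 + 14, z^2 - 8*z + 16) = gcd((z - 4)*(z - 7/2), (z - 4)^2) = z - 4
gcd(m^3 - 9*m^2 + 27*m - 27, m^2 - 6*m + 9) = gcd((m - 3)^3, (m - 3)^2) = m^2 - 6*m + 9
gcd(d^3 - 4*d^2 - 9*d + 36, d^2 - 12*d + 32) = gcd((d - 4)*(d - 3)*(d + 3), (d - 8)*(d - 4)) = d - 4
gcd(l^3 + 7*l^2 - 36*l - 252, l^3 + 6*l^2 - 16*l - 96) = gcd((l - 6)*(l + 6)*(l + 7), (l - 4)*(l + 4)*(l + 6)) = l + 6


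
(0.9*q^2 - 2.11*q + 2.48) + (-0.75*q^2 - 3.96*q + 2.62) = 0.15*q^2 - 6.07*q + 5.1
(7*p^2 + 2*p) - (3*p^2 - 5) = 4*p^2 + 2*p + 5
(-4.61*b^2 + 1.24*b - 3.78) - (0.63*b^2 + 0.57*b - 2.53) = -5.24*b^2 + 0.67*b - 1.25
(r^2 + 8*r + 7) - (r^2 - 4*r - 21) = 12*r + 28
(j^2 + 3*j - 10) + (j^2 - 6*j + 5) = 2*j^2 - 3*j - 5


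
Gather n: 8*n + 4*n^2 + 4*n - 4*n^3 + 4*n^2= -4*n^3 + 8*n^2 + 12*n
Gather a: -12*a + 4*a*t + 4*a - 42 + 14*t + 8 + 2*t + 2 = a*(4*t - 8) + 16*t - 32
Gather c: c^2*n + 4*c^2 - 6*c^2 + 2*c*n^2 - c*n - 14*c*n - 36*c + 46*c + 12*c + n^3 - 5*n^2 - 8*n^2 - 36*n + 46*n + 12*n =c^2*(n - 2) + c*(2*n^2 - 15*n + 22) + n^3 - 13*n^2 + 22*n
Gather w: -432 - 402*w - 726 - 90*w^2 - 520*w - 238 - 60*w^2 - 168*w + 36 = -150*w^2 - 1090*w - 1360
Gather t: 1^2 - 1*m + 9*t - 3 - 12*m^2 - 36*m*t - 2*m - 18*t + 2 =-12*m^2 - 3*m + t*(-36*m - 9)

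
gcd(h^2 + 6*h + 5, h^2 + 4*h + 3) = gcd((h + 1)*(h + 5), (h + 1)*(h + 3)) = h + 1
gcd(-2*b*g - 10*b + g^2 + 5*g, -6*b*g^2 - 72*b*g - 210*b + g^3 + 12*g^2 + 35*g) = g + 5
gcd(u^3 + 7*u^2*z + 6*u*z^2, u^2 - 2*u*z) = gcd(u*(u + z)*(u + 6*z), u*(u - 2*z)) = u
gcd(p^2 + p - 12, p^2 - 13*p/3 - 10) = 1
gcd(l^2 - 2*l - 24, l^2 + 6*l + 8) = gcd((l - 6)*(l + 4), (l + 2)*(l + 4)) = l + 4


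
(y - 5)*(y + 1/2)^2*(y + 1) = y^4 - 3*y^3 - 35*y^2/4 - 6*y - 5/4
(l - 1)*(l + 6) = l^2 + 5*l - 6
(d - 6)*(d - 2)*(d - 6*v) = d^3 - 6*d^2*v - 8*d^2 + 48*d*v + 12*d - 72*v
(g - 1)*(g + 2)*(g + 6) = g^3 + 7*g^2 + 4*g - 12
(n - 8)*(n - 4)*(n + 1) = n^3 - 11*n^2 + 20*n + 32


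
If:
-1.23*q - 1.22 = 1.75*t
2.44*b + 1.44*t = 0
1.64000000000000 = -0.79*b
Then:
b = -2.08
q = -6.00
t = 3.52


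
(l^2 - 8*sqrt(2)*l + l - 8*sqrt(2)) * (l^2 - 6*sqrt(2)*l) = l^4 - 14*sqrt(2)*l^3 + l^3 - 14*sqrt(2)*l^2 + 96*l^2 + 96*l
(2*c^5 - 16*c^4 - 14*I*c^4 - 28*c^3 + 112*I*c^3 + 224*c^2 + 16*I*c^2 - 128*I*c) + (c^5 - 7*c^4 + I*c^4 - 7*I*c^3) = 3*c^5 - 23*c^4 - 13*I*c^4 - 28*c^3 + 105*I*c^3 + 224*c^2 + 16*I*c^2 - 128*I*c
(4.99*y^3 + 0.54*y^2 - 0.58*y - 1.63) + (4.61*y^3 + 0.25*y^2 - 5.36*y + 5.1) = 9.6*y^3 + 0.79*y^2 - 5.94*y + 3.47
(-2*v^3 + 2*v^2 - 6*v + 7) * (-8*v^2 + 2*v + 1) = 16*v^5 - 20*v^4 + 50*v^3 - 66*v^2 + 8*v + 7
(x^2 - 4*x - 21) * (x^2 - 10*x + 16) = x^4 - 14*x^3 + 35*x^2 + 146*x - 336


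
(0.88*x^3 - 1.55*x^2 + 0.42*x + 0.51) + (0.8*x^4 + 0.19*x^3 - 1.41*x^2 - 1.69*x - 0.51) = 0.8*x^4 + 1.07*x^3 - 2.96*x^2 - 1.27*x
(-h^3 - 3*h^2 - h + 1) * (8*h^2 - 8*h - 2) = -8*h^5 - 16*h^4 + 18*h^3 + 22*h^2 - 6*h - 2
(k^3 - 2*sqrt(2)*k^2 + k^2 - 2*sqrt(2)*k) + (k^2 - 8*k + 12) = k^3 - 2*sqrt(2)*k^2 + 2*k^2 - 8*k - 2*sqrt(2)*k + 12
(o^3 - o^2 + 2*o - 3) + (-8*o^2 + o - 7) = o^3 - 9*o^2 + 3*o - 10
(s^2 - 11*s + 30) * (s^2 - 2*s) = s^4 - 13*s^3 + 52*s^2 - 60*s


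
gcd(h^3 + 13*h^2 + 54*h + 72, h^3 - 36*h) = h + 6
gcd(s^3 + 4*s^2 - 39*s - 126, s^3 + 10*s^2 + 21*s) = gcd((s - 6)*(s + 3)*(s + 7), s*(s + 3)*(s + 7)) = s^2 + 10*s + 21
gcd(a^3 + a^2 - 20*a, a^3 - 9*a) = a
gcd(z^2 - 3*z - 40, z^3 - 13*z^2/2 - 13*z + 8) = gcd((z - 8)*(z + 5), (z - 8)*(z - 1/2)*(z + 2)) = z - 8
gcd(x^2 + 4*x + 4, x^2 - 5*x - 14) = x + 2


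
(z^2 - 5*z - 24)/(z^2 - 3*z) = (z^2 - 5*z - 24)/(z*(z - 3))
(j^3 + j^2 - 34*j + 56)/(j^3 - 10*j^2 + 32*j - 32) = (j + 7)/(j - 4)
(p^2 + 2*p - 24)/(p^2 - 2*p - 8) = (p + 6)/(p + 2)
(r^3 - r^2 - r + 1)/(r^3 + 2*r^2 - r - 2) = (r - 1)/(r + 2)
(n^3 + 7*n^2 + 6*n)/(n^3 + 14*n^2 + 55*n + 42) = n/(n + 7)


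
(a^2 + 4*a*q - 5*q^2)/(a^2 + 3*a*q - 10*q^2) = (-a + q)/(-a + 2*q)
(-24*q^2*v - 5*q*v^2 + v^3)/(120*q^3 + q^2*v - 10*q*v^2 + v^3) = -v/(5*q - v)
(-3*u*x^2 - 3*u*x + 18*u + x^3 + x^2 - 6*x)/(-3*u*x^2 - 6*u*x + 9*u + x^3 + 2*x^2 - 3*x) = (x - 2)/(x - 1)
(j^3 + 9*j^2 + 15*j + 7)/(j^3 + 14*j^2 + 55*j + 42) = (j + 1)/(j + 6)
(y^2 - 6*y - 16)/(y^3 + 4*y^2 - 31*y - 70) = (y - 8)/(y^2 + 2*y - 35)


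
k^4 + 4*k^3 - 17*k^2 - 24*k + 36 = (k - 3)*(k - 1)*(k + 2)*(k + 6)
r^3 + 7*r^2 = r^2*(r + 7)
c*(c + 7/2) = c^2 + 7*c/2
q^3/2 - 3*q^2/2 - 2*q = q*(q/2 + 1/2)*(q - 4)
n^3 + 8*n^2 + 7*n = n*(n + 1)*(n + 7)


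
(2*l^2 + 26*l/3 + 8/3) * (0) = 0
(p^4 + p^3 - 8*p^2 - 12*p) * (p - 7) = p^5 - 6*p^4 - 15*p^3 + 44*p^2 + 84*p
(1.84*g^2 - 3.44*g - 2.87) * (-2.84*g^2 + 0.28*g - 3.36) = -5.2256*g^4 + 10.2848*g^3 + 1.0052*g^2 + 10.7548*g + 9.6432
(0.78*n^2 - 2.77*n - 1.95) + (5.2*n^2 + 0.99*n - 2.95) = 5.98*n^2 - 1.78*n - 4.9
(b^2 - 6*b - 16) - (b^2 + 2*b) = -8*b - 16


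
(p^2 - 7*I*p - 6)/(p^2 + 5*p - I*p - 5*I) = (p - 6*I)/(p + 5)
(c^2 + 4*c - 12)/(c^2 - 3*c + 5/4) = 4*(c^2 + 4*c - 12)/(4*c^2 - 12*c + 5)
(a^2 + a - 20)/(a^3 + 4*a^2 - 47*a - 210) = (a - 4)/(a^2 - a - 42)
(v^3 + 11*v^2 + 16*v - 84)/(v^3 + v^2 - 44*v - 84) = (v^2 + 5*v - 14)/(v^2 - 5*v - 14)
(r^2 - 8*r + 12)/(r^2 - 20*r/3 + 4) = 3*(r - 2)/(3*r - 2)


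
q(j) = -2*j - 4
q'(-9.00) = -2.00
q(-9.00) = 14.00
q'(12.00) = -2.00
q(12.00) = -28.00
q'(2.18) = -2.00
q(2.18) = -8.36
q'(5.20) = -2.00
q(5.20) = -14.40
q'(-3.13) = -2.00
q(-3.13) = 2.26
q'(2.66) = -2.00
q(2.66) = -9.32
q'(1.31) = -2.00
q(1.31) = -6.62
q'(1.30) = -2.00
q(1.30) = -6.60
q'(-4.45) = -2.00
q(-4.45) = 4.90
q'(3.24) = -2.00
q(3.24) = -10.48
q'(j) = -2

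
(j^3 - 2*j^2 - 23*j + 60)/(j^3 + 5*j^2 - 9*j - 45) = (j - 4)/(j + 3)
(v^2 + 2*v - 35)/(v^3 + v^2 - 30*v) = (v + 7)/(v*(v + 6))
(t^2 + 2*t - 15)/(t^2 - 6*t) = (t^2 + 2*t - 15)/(t*(t - 6))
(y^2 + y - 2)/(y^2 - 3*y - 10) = (y - 1)/(y - 5)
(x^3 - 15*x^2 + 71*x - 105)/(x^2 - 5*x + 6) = (x^2 - 12*x + 35)/(x - 2)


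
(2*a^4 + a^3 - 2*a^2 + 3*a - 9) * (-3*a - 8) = -6*a^5 - 19*a^4 - 2*a^3 + 7*a^2 + 3*a + 72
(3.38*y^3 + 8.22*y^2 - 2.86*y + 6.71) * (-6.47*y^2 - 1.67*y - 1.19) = -21.8686*y^5 - 58.828*y^4 + 0.754599999999996*y^3 - 48.4193*y^2 - 7.8023*y - 7.9849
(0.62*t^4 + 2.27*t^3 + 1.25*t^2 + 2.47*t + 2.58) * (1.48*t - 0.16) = 0.9176*t^5 + 3.2604*t^4 + 1.4868*t^3 + 3.4556*t^2 + 3.4232*t - 0.4128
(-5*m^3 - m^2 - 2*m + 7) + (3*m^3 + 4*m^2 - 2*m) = -2*m^3 + 3*m^2 - 4*m + 7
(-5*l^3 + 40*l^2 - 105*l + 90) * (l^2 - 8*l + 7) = -5*l^5 + 80*l^4 - 460*l^3 + 1210*l^2 - 1455*l + 630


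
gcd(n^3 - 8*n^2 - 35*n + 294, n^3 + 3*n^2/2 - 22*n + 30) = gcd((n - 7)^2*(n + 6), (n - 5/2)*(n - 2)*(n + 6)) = n + 6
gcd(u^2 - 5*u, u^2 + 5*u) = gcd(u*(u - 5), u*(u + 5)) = u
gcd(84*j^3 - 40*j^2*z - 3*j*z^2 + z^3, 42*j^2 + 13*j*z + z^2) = 6*j + z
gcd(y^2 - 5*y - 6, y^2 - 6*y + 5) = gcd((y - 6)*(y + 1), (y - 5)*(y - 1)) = 1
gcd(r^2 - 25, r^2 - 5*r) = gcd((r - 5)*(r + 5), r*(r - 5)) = r - 5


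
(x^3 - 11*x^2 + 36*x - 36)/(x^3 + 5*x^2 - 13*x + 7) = (x^3 - 11*x^2 + 36*x - 36)/(x^3 + 5*x^2 - 13*x + 7)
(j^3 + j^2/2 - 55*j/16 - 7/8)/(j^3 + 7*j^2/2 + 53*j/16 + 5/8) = (4*j - 7)/(4*j + 5)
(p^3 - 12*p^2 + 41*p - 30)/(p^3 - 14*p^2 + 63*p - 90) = (p - 1)/(p - 3)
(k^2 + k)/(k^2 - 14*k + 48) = k*(k + 1)/(k^2 - 14*k + 48)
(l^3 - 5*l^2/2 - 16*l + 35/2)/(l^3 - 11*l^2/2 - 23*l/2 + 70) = (l - 1)/(l - 4)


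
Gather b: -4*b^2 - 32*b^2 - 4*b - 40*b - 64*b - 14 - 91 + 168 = -36*b^2 - 108*b + 63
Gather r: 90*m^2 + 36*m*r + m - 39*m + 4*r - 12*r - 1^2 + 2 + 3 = 90*m^2 - 38*m + r*(36*m - 8) + 4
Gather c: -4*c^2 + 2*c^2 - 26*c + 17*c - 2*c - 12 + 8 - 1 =-2*c^2 - 11*c - 5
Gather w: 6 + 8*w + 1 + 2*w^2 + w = 2*w^2 + 9*w + 7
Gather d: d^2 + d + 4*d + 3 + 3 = d^2 + 5*d + 6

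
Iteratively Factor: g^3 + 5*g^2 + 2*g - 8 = (g - 1)*(g^2 + 6*g + 8) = (g - 1)*(g + 2)*(g + 4)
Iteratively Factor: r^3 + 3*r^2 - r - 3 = (r + 1)*(r^2 + 2*r - 3) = (r + 1)*(r + 3)*(r - 1)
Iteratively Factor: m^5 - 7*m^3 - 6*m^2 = (m)*(m^4 - 7*m^2 - 6*m) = m^2*(m^3 - 7*m - 6) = m^2*(m - 3)*(m^2 + 3*m + 2) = m^2*(m - 3)*(m + 2)*(m + 1)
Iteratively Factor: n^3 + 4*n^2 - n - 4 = (n + 4)*(n^2 - 1) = (n - 1)*(n + 4)*(n + 1)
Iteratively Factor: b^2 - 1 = (b + 1)*(b - 1)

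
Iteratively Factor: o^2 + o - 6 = (o + 3)*(o - 2)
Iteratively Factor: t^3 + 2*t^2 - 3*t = (t)*(t^2 + 2*t - 3) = t*(t - 1)*(t + 3)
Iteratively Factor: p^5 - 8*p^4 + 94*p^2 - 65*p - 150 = (p - 5)*(p^4 - 3*p^3 - 15*p^2 + 19*p + 30) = (p - 5)*(p - 2)*(p^3 - p^2 - 17*p - 15) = (p - 5)*(p - 2)*(p + 1)*(p^2 - 2*p - 15) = (p - 5)*(p - 2)*(p + 1)*(p + 3)*(p - 5)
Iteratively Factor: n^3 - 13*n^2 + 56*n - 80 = (n - 4)*(n^2 - 9*n + 20) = (n - 5)*(n - 4)*(n - 4)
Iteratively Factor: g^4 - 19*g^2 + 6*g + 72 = (g - 3)*(g^3 + 3*g^2 - 10*g - 24) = (g - 3)*(g + 2)*(g^2 + g - 12) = (g - 3)^2*(g + 2)*(g + 4)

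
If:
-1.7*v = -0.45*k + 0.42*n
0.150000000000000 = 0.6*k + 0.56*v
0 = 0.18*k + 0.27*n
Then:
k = 0.18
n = -0.12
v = 0.08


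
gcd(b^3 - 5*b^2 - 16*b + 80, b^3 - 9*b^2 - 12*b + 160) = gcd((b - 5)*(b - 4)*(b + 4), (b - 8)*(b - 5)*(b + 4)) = b^2 - b - 20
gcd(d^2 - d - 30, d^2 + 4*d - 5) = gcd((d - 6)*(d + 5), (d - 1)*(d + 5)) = d + 5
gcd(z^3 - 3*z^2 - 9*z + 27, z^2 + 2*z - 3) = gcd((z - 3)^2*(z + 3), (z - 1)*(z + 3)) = z + 3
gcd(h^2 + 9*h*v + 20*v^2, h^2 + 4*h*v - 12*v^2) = 1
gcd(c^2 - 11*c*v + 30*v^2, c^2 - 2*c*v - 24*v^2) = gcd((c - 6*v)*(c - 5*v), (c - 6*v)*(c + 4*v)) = -c + 6*v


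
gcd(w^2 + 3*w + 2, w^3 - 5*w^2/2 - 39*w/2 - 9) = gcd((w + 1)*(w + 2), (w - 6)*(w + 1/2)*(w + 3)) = 1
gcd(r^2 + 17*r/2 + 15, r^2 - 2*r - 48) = r + 6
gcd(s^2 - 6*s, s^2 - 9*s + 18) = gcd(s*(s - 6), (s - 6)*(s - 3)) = s - 6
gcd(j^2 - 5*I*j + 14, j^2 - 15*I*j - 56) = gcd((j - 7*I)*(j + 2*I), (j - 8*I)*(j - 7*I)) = j - 7*I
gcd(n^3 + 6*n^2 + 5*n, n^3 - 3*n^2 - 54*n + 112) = 1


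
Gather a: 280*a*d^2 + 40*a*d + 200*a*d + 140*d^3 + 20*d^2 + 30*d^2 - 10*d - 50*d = a*(280*d^2 + 240*d) + 140*d^3 + 50*d^2 - 60*d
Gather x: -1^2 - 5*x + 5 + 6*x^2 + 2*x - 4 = 6*x^2 - 3*x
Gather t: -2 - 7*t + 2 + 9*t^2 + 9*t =9*t^2 + 2*t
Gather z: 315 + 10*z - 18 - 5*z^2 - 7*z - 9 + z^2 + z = -4*z^2 + 4*z + 288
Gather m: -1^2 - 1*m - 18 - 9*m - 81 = -10*m - 100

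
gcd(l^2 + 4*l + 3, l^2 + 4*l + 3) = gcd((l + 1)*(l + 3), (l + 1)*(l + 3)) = l^2 + 4*l + 3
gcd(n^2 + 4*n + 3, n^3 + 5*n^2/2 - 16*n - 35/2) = n + 1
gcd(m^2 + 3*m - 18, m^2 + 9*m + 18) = m + 6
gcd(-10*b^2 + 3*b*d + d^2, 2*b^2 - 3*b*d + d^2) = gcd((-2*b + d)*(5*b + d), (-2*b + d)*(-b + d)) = 2*b - d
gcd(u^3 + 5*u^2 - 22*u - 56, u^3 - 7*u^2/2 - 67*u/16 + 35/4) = u - 4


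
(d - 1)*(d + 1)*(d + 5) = d^3 + 5*d^2 - d - 5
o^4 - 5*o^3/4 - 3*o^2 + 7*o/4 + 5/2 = (o - 2)*(o - 5/4)*(o + 1)^2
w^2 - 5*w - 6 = (w - 6)*(w + 1)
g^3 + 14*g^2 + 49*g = g*(g + 7)^2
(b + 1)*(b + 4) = b^2 + 5*b + 4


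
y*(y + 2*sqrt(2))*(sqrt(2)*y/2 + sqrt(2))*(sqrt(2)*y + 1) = y^4 + 2*y^3 + 5*sqrt(2)*y^3/2 + 2*y^2 + 5*sqrt(2)*y^2 + 4*y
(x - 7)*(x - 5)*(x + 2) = x^3 - 10*x^2 + 11*x + 70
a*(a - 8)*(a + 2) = a^3 - 6*a^2 - 16*a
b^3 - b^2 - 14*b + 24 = (b - 3)*(b - 2)*(b + 4)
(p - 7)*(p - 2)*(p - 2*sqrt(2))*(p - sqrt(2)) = p^4 - 9*p^3 - 3*sqrt(2)*p^3 + 18*p^2 + 27*sqrt(2)*p^2 - 42*sqrt(2)*p - 36*p + 56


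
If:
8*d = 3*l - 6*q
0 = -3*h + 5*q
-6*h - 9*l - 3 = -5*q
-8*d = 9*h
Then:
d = -45/176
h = 5/22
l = -9/22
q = 3/22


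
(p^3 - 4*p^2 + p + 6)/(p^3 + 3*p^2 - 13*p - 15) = (p - 2)/(p + 5)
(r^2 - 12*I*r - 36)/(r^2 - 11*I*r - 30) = (r - 6*I)/(r - 5*I)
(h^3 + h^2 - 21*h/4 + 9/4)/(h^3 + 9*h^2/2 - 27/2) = (h - 1/2)/(h + 3)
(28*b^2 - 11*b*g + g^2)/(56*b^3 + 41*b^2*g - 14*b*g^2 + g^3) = (4*b - g)/(8*b^2 + 7*b*g - g^2)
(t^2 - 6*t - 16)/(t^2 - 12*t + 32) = (t + 2)/(t - 4)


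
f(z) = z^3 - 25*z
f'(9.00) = 218.00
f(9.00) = 504.00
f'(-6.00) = 83.00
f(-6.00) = -66.00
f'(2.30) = -9.13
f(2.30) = -45.33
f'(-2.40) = -7.72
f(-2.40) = 46.18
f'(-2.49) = -6.40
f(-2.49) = 46.81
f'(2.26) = -9.68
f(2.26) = -44.96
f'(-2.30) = -9.13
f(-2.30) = 45.33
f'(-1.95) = -13.59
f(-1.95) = 41.34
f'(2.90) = 0.23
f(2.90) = -48.11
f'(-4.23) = 28.68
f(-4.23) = 30.06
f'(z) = 3*z^2 - 25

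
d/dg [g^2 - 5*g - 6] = 2*g - 5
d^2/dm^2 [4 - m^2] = -2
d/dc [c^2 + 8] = 2*c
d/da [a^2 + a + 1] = 2*a + 1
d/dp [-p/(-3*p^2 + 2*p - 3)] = 3*(1 - p^2)/(9*p^4 - 12*p^3 + 22*p^2 - 12*p + 9)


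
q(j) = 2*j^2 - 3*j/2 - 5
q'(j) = 4*j - 3/2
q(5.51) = 47.46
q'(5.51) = 20.54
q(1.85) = -0.93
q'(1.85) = 5.90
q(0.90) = -4.73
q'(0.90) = 2.10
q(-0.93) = -1.88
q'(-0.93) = -5.22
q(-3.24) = 20.86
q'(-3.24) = -14.46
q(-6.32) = 84.36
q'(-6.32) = -26.78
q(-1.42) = 1.16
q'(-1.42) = -7.18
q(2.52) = 3.92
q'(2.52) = 8.58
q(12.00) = 265.00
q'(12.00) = 46.50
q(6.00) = 58.00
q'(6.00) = 22.50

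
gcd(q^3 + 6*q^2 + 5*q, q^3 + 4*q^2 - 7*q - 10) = q^2 + 6*q + 5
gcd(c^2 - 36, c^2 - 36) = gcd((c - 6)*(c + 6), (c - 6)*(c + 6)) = c^2 - 36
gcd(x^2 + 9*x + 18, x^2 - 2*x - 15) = x + 3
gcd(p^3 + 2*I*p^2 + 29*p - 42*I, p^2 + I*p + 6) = p - 2*I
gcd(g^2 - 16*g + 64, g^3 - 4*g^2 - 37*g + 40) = g - 8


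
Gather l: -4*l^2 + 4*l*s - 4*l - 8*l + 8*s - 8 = -4*l^2 + l*(4*s - 12) + 8*s - 8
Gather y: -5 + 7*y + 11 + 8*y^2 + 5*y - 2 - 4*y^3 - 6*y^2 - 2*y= -4*y^3 + 2*y^2 + 10*y + 4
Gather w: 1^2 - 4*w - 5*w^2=-5*w^2 - 4*w + 1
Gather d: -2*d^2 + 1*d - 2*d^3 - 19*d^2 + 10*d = -2*d^3 - 21*d^2 + 11*d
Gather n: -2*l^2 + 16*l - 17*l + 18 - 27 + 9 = -2*l^2 - l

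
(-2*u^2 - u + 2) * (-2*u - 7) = 4*u^3 + 16*u^2 + 3*u - 14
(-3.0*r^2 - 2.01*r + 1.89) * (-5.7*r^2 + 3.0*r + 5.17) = 17.1*r^4 + 2.457*r^3 - 32.313*r^2 - 4.7217*r + 9.7713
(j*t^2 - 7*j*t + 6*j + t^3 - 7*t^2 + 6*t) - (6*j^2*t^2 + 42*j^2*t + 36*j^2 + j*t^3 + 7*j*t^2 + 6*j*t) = -6*j^2*t^2 - 42*j^2*t - 36*j^2 - j*t^3 - 6*j*t^2 - 13*j*t + 6*j + t^3 - 7*t^2 + 6*t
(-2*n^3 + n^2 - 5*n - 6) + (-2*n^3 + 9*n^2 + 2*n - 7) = -4*n^3 + 10*n^2 - 3*n - 13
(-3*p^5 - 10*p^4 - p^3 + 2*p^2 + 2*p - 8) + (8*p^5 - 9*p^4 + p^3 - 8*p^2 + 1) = 5*p^5 - 19*p^4 - 6*p^2 + 2*p - 7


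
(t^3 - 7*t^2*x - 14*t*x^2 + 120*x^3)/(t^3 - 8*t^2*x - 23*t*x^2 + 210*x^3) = (-t^2 + t*x + 20*x^2)/(-t^2 + 2*t*x + 35*x^2)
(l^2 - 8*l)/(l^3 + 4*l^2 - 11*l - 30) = l*(l - 8)/(l^3 + 4*l^2 - 11*l - 30)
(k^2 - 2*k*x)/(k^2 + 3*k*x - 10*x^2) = k/(k + 5*x)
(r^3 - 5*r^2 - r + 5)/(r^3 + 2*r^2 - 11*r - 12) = (r^2 - 6*r + 5)/(r^2 + r - 12)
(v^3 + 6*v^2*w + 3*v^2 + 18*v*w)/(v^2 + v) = (v^2 + 6*v*w + 3*v + 18*w)/(v + 1)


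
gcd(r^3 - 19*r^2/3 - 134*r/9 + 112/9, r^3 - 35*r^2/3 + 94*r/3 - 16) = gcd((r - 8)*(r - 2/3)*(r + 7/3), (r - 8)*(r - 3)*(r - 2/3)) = r^2 - 26*r/3 + 16/3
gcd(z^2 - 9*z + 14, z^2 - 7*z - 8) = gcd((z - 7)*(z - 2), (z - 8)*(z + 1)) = 1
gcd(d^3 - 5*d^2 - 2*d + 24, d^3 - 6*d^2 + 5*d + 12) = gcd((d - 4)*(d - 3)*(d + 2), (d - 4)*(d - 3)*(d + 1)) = d^2 - 7*d + 12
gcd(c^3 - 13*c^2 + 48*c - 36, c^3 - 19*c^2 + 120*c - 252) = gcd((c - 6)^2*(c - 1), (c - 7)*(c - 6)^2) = c^2 - 12*c + 36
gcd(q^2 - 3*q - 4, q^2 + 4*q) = 1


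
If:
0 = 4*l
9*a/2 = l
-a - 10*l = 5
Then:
No Solution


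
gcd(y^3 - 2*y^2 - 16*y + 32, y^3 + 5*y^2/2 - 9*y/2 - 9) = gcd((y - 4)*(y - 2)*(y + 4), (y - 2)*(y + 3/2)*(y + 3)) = y - 2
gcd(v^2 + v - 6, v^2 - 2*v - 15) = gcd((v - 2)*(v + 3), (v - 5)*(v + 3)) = v + 3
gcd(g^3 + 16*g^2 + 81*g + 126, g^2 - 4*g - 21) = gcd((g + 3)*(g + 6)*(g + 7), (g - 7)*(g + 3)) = g + 3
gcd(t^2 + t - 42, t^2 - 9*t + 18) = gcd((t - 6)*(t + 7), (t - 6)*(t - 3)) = t - 6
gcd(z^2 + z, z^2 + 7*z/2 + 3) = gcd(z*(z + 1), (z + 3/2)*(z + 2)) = 1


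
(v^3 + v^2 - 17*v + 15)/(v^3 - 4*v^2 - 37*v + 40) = (v - 3)/(v - 8)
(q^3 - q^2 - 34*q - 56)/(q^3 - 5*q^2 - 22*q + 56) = (q + 2)/(q - 2)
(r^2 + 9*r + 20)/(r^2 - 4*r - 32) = (r + 5)/(r - 8)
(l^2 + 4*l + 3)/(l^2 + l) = (l + 3)/l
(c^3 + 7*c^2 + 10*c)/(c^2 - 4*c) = (c^2 + 7*c + 10)/(c - 4)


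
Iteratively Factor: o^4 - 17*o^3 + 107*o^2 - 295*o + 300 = (o - 4)*(o^3 - 13*o^2 + 55*o - 75) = (o - 5)*(o - 4)*(o^2 - 8*o + 15) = (o - 5)*(o - 4)*(o - 3)*(o - 5)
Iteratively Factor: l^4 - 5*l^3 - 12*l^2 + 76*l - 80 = (l - 2)*(l^3 - 3*l^2 - 18*l + 40) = (l - 2)*(l + 4)*(l^2 - 7*l + 10) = (l - 2)^2*(l + 4)*(l - 5)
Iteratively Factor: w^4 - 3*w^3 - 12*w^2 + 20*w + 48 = (w + 2)*(w^3 - 5*w^2 - 2*w + 24) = (w + 2)^2*(w^2 - 7*w + 12) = (w - 3)*(w + 2)^2*(w - 4)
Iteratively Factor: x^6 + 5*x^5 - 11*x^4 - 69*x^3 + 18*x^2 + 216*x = (x - 2)*(x^5 + 7*x^4 + 3*x^3 - 63*x^2 - 108*x) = x*(x - 2)*(x^4 + 7*x^3 + 3*x^2 - 63*x - 108) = x*(x - 3)*(x - 2)*(x^3 + 10*x^2 + 33*x + 36) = x*(x - 3)*(x - 2)*(x + 3)*(x^2 + 7*x + 12) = x*(x - 3)*(x - 2)*(x + 3)*(x + 4)*(x + 3)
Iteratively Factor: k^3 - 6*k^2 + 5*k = (k)*(k^2 - 6*k + 5) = k*(k - 5)*(k - 1)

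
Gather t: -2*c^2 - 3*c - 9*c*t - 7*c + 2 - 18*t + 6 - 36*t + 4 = -2*c^2 - 10*c + t*(-9*c - 54) + 12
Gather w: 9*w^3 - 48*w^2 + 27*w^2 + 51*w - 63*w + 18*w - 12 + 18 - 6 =9*w^3 - 21*w^2 + 6*w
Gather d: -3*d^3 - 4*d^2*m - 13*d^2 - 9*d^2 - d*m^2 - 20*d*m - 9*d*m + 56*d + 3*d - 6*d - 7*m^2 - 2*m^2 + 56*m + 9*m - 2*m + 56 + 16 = -3*d^3 + d^2*(-4*m - 22) + d*(-m^2 - 29*m + 53) - 9*m^2 + 63*m + 72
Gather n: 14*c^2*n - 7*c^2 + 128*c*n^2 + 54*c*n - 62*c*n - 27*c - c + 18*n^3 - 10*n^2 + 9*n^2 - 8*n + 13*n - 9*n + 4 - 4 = -7*c^2 - 28*c + 18*n^3 + n^2*(128*c - 1) + n*(14*c^2 - 8*c - 4)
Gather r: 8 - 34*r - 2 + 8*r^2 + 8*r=8*r^2 - 26*r + 6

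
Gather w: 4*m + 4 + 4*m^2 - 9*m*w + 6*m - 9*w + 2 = 4*m^2 + 10*m + w*(-9*m - 9) + 6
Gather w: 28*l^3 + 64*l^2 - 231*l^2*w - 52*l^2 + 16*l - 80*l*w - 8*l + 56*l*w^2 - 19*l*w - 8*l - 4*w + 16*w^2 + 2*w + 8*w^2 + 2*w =28*l^3 + 12*l^2 + w^2*(56*l + 24) + w*(-231*l^2 - 99*l)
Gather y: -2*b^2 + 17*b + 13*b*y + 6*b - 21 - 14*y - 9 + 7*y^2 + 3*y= -2*b^2 + 23*b + 7*y^2 + y*(13*b - 11) - 30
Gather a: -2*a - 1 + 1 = -2*a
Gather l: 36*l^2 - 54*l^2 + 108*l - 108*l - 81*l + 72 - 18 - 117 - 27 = -18*l^2 - 81*l - 90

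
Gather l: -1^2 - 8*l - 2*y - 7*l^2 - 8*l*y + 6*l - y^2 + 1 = -7*l^2 + l*(-8*y - 2) - y^2 - 2*y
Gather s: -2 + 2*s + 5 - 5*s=3 - 3*s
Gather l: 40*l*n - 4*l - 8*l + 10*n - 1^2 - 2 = l*(40*n - 12) + 10*n - 3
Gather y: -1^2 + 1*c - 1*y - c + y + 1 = 0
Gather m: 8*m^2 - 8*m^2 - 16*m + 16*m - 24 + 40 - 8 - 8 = 0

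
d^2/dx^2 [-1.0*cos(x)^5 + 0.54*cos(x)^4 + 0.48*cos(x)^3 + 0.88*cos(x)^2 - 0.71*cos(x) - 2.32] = 25.0*cos(x)^5 - 8.64*cos(x)^4 - 24.32*cos(x)^3 + 2.96*cos(x)^2 + 3.59*cos(x) + 1.76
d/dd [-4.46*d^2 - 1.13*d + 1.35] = -8.92*d - 1.13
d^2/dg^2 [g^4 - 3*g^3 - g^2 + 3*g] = 12*g^2 - 18*g - 2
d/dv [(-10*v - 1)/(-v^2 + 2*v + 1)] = 2*(5*v^2 - 10*v - (v - 1)*(10*v + 1) - 5)/(-v^2 + 2*v + 1)^2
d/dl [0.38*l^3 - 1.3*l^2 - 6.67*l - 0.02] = 1.14*l^2 - 2.6*l - 6.67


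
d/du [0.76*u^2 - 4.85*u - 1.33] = 1.52*u - 4.85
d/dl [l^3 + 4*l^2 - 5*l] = 3*l^2 + 8*l - 5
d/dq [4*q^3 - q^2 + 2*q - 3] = 12*q^2 - 2*q + 2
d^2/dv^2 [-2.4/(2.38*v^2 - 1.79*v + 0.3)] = (27.18912*v^2 - 20.44896*v - 2.4*(4.76*v - 1.79)*(9.52*v - 3.58) + 3.4272)/(2.38*v^2 - 1.79*v + 0.3)^3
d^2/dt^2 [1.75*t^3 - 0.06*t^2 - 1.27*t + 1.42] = 10.5*t - 0.12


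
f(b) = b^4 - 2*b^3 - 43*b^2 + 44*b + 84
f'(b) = 4*b^3 - 6*b^2 - 86*b + 44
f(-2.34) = -198.80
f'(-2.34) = 161.13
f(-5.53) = -200.88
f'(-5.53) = -340.35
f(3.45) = -216.47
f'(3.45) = -159.86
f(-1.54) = -72.81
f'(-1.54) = 147.60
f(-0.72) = 31.04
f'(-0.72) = 101.32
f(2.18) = -22.57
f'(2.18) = -130.55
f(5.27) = -399.75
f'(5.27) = 9.60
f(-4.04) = -397.32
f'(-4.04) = 29.75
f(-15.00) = 47124.00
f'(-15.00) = -13516.00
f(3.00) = -144.00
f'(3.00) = -160.00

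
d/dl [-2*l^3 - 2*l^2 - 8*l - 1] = -6*l^2 - 4*l - 8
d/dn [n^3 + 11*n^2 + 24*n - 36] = 3*n^2 + 22*n + 24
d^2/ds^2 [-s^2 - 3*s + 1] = -2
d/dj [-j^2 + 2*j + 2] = 2 - 2*j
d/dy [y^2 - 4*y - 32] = 2*y - 4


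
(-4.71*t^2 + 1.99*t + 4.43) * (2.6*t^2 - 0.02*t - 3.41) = -12.246*t^4 + 5.2682*t^3 + 27.5393*t^2 - 6.8745*t - 15.1063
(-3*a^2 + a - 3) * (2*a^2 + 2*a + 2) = -6*a^4 - 4*a^3 - 10*a^2 - 4*a - 6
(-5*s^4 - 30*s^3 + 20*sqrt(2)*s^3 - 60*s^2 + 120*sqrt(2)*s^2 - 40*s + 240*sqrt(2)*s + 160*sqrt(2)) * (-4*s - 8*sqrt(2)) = 20*s^5 - 40*sqrt(2)*s^4 + 120*s^4 - 240*sqrt(2)*s^3 - 80*s^3 - 1760*s^2 - 480*sqrt(2)*s^2 - 3840*s - 320*sqrt(2)*s - 2560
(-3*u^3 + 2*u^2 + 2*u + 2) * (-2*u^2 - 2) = 6*u^5 - 4*u^4 + 2*u^3 - 8*u^2 - 4*u - 4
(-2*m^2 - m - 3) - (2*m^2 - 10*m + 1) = -4*m^2 + 9*m - 4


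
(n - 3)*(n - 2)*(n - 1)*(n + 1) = n^4 - 5*n^3 + 5*n^2 + 5*n - 6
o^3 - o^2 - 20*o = o*(o - 5)*(o + 4)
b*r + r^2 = r*(b + r)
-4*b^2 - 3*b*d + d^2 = (-4*b + d)*(b + d)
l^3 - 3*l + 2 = (l - 1)^2*(l + 2)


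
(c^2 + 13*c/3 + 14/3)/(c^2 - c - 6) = (c + 7/3)/(c - 3)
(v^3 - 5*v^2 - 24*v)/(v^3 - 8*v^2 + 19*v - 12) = v*(v^2 - 5*v - 24)/(v^3 - 8*v^2 + 19*v - 12)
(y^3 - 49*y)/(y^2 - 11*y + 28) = y*(y + 7)/(y - 4)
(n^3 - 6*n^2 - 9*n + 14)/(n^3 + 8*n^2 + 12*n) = (n^2 - 8*n + 7)/(n*(n + 6))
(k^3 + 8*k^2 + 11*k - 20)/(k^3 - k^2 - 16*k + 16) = (k + 5)/(k - 4)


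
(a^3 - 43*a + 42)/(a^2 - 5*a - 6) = (a^2 + 6*a - 7)/(a + 1)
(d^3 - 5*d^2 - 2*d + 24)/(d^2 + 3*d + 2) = (d^2 - 7*d + 12)/(d + 1)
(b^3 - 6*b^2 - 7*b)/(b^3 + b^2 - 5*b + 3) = b*(b^2 - 6*b - 7)/(b^3 + b^2 - 5*b + 3)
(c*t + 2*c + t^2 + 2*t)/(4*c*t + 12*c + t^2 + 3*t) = (c*t + 2*c + t^2 + 2*t)/(4*c*t + 12*c + t^2 + 3*t)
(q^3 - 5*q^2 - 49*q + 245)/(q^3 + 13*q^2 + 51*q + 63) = (q^2 - 12*q + 35)/(q^2 + 6*q + 9)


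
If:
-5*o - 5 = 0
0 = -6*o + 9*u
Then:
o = -1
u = -2/3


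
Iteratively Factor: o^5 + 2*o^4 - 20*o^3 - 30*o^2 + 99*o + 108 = (o + 3)*(o^4 - o^3 - 17*o^2 + 21*o + 36) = (o - 3)*(o + 3)*(o^3 + 2*o^2 - 11*o - 12) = (o - 3)^2*(o + 3)*(o^2 + 5*o + 4) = (o - 3)^2*(o + 1)*(o + 3)*(o + 4)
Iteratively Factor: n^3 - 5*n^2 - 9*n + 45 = (n - 5)*(n^2 - 9) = (n - 5)*(n - 3)*(n + 3)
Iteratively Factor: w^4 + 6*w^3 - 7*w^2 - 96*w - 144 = (w + 3)*(w^3 + 3*w^2 - 16*w - 48) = (w + 3)^2*(w^2 - 16) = (w - 4)*(w + 3)^2*(w + 4)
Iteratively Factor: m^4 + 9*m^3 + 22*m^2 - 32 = (m + 4)*(m^3 + 5*m^2 + 2*m - 8) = (m + 4)^2*(m^2 + m - 2) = (m + 2)*(m + 4)^2*(m - 1)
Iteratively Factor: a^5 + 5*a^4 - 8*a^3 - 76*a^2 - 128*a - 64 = (a + 2)*(a^4 + 3*a^3 - 14*a^2 - 48*a - 32) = (a - 4)*(a + 2)*(a^3 + 7*a^2 + 14*a + 8) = (a - 4)*(a + 2)^2*(a^2 + 5*a + 4) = (a - 4)*(a + 1)*(a + 2)^2*(a + 4)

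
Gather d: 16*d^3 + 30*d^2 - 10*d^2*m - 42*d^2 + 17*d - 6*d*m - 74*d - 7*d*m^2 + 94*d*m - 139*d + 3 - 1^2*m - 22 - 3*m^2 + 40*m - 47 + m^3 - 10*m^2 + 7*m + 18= 16*d^3 + d^2*(-10*m - 12) + d*(-7*m^2 + 88*m - 196) + m^3 - 13*m^2 + 46*m - 48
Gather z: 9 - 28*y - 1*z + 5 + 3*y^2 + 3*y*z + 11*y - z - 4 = 3*y^2 - 17*y + z*(3*y - 2) + 10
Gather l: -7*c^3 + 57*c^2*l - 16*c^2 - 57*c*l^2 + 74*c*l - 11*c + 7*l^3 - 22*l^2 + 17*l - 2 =-7*c^3 - 16*c^2 - 11*c + 7*l^3 + l^2*(-57*c - 22) + l*(57*c^2 + 74*c + 17) - 2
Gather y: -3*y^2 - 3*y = -3*y^2 - 3*y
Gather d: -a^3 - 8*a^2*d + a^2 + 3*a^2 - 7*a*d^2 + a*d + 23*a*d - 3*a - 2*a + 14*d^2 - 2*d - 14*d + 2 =-a^3 + 4*a^2 - 5*a + d^2*(14 - 7*a) + d*(-8*a^2 + 24*a - 16) + 2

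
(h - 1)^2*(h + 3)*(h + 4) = h^4 + 5*h^3 - h^2 - 17*h + 12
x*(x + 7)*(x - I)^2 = x^4 + 7*x^3 - 2*I*x^3 - x^2 - 14*I*x^2 - 7*x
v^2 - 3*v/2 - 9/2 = (v - 3)*(v + 3/2)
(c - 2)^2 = c^2 - 4*c + 4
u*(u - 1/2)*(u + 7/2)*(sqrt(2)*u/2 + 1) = sqrt(2)*u^4/2 + u^3 + 3*sqrt(2)*u^3/2 - 7*sqrt(2)*u^2/8 + 3*u^2 - 7*u/4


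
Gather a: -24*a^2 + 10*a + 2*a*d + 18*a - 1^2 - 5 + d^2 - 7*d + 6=-24*a^2 + a*(2*d + 28) + d^2 - 7*d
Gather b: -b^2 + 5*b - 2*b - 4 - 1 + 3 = -b^2 + 3*b - 2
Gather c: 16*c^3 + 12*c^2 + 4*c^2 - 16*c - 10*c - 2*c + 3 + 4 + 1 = 16*c^3 + 16*c^2 - 28*c + 8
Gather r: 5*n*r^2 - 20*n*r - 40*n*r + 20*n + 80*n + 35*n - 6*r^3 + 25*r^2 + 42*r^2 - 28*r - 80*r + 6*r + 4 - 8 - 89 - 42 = 135*n - 6*r^3 + r^2*(5*n + 67) + r*(-60*n - 102) - 135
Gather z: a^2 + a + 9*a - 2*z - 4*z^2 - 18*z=a^2 + 10*a - 4*z^2 - 20*z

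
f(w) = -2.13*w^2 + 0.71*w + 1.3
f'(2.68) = -10.71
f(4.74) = -43.19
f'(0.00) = 0.71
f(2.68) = -12.10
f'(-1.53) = 7.23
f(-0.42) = 0.63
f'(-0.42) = 2.50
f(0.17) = 1.36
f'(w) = 0.71 - 4.26*w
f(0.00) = 1.30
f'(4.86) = -19.99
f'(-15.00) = 64.61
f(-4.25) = -40.19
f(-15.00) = -488.60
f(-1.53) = -4.77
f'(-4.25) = 18.82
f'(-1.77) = 8.25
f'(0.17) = -0.01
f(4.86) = -45.56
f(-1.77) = -6.63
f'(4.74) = -19.48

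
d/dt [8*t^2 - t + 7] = 16*t - 1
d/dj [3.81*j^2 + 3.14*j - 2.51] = 7.62*j + 3.14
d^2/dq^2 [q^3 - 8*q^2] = 6*q - 16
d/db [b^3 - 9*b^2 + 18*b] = 3*b^2 - 18*b + 18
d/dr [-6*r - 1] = -6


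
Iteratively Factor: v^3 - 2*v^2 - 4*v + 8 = (v - 2)*(v^2 - 4) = (v - 2)^2*(v + 2)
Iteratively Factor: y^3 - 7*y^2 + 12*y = (y)*(y^2 - 7*y + 12) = y*(y - 3)*(y - 4)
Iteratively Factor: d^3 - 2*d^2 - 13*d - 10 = (d + 2)*(d^2 - 4*d - 5) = (d - 5)*(d + 2)*(d + 1)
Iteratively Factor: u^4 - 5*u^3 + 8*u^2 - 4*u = (u - 1)*(u^3 - 4*u^2 + 4*u) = (u - 2)*(u - 1)*(u^2 - 2*u) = (u - 2)^2*(u - 1)*(u)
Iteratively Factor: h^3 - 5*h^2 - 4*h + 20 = (h - 2)*(h^2 - 3*h - 10) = (h - 5)*(h - 2)*(h + 2)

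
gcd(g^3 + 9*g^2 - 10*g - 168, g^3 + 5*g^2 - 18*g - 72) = g^2 + 2*g - 24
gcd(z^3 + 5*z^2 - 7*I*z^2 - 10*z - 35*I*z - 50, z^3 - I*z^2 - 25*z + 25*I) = z + 5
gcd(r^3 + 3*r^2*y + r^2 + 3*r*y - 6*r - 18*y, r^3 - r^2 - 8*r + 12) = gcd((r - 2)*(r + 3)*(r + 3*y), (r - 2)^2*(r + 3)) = r^2 + r - 6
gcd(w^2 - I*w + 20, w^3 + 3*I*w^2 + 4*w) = w + 4*I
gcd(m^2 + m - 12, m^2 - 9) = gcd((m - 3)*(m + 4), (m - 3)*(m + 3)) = m - 3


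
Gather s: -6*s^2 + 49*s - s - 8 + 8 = -6*s^2 + 48*s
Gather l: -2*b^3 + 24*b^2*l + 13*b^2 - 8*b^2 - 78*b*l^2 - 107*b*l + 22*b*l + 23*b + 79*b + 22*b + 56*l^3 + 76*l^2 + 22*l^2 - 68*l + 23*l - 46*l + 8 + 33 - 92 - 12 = -2*b^3 + 5*b^2 + 124*b + 56*l^3 + l^2*(98 - 78*b) + l*(24*b^2 - 85*b - 91) - 63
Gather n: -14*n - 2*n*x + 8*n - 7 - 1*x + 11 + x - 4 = n*(-2*x - 6)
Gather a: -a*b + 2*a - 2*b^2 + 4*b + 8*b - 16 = a*(2 - b) - 2*b^2 + 12*b - 16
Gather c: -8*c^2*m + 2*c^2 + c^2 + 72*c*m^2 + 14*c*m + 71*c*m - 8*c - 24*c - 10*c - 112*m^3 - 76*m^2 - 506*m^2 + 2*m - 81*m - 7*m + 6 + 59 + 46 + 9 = c^2*(3 - 8*m) + c*(72*m^2 + 85*m - 42) - 112*m^3 - 582*m^2 - 86*m + 120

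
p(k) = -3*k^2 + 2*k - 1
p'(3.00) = -16.00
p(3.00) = -22.00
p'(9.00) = -52.00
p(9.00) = -226.00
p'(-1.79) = 12.74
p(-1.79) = -14.19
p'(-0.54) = 5.24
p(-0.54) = -2.95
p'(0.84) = -3.04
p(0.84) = -1.44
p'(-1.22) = 9.32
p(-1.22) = -7.91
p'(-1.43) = 10.58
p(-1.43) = -9.99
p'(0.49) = -0.94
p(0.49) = -0.74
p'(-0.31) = 3.86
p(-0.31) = -1.91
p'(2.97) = -15.82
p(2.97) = -21.52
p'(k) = 2 - 6*k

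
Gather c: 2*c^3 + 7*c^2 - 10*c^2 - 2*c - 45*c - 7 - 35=2*c^3 - 3*c^2 - 47*c - 42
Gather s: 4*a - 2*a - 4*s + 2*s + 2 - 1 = 2*a - 2*s + 1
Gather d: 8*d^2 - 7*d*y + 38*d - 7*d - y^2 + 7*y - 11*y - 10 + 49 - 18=8*d^2 + d*(31 - 7*y) - y^2 - 4*y + 21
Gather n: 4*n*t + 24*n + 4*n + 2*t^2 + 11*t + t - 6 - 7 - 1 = n*(4*t + 28) + 2*t^2 + 12*t - 14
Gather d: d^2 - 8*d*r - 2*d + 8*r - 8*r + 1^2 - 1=d^2 + d*(-8*r - 2)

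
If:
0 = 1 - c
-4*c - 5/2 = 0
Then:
No Solution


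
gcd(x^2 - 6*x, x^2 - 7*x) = x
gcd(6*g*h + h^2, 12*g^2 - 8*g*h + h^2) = 1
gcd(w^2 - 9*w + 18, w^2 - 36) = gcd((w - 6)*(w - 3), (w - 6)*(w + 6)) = w - 6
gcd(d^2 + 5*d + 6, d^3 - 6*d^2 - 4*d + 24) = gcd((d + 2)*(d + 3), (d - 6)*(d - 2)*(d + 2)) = d + 2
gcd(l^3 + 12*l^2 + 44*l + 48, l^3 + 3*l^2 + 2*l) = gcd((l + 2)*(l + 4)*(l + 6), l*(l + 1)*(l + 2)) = l + 2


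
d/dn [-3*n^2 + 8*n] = 8 - 6*n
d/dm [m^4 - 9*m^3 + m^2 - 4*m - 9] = 4*m^3 - 27*m^2 + 2*m - 4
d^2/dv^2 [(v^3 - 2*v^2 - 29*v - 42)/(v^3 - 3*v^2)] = 2*(v^4 - 87*v^3 + 9*v^2 + 747*v - 1134)/(v^4*(v^3 - 9*v^2 + 27*v - 27))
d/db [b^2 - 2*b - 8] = 2*b - 2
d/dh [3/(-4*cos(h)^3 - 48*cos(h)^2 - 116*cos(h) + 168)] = 3*(3*sin(h)^2 - 24*cos(h) - 32)*sin(h)/(4*(cos(h)^3 + 12*cos(h)^2 + 29*cos(h) - 42)^2)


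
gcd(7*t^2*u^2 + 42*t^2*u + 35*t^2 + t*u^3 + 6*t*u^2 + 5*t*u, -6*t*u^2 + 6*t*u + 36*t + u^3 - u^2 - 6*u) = 1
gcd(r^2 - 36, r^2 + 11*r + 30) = r + 6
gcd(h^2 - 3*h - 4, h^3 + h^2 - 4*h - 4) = h + 1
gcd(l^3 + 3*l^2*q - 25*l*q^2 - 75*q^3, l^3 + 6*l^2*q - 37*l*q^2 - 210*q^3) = l + 5*q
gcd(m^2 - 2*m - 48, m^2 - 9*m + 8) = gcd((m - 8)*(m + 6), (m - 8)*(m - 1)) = m - 8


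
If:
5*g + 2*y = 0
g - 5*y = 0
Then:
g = 0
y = 0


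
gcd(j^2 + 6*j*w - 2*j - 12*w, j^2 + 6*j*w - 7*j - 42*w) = j + 6*w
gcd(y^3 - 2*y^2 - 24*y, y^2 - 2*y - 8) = 1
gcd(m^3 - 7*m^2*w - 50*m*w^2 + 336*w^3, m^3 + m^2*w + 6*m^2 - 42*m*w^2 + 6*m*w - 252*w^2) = -m^2 - m*w + 42*w^2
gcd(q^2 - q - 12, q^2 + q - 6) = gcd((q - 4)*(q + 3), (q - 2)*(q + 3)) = q + 3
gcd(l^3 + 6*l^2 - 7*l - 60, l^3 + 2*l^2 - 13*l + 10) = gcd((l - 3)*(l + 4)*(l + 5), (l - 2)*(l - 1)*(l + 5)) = l + 5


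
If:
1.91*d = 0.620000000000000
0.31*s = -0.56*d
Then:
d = 0.32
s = -0.59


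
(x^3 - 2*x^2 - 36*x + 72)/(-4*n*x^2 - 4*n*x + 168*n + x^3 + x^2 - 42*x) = (x^2 + 4*x - 12)/(-4*n*x - 28*n + x^2 + 7*x)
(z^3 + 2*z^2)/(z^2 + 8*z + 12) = z^2/(z + 6)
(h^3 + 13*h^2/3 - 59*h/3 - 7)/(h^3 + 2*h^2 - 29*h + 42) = (h + 1/3)/(h - 2)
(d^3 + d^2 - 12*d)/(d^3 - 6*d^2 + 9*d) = (d + 4)/(d - 3)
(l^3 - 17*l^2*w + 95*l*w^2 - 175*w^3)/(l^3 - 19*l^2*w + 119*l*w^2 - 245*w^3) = (-l + 5*w)/(-l + 7*w)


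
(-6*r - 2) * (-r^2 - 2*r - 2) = 6*r^3 + 14*r^2 + 16*r + 4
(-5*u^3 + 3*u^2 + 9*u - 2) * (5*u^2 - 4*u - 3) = -25*u^5 + 35*u^4 + 48*u^3 - 55*u^2 - 19*u + 6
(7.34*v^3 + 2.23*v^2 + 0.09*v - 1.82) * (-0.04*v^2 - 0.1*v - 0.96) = -0.2936*v^5 - 0.8232*v^4 - 7.273*v^3 - 2.077*v^2 + 0.0956*v + 1.7472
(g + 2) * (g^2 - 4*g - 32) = g^3 - 2*g^2 - 40*g - 64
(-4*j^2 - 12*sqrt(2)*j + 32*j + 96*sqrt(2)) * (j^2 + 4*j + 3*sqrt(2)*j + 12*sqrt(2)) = -4*j^4 - 24*sqrt(2)*j^3 + 16*j^3 + 56*j^2 + 96*sqrt(2)*j^2 + 288*j + 768*sqrt(2)*j + 2304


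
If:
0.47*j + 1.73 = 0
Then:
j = -3.68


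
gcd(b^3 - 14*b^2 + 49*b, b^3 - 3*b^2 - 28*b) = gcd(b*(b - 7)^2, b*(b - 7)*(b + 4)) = b^2 - 7*b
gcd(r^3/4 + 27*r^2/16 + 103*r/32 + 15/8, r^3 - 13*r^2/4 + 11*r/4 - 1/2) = 1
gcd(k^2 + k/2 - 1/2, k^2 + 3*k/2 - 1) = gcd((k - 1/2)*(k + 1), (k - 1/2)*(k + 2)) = k - 1/2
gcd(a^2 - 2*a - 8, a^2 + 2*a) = a + 2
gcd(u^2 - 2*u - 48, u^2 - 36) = u + 6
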